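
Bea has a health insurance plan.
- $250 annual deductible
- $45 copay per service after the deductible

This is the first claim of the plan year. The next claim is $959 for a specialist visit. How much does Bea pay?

$295

Nothing has been paid toward the $250 deductible, so the first $250 of this charge is applied there.
The remaining $709 (= $959 − $250) moves to the copay.
Copay on this service: $45.
So the patient owes $250 + $45 = $295.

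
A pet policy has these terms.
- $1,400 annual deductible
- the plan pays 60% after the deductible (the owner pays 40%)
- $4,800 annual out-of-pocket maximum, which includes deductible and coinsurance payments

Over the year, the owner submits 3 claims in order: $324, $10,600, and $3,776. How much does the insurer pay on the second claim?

$6,124

Claim 1 ($324): entire amount goes to the deductible. Owner owes $324 (running OOP $324). Insurer: $324 − $324 = $0.
Claim 2 ($10,600): $1,076 finishes the deductible; $9,524 goes to coinsurance; 40% of $9,524 = $3,809.60. Together that's $1,076 + $3,809.60 = $4,885.60. That would push OOP to $5,209.60, over the $4,800 cap, so owner pays $4,800 − $324 = $4,476. Insurer: $10,600 − $4,476 = $6,124.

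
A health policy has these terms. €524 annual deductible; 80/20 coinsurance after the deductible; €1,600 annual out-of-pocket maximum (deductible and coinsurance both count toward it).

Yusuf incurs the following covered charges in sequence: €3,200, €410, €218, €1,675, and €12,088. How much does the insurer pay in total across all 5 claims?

€15,991

Claim 1 (€3,200): €524 finishes the deductible; €2,676 goes to coinsurance; 20% of €2,676 = €535.20. Patient pays €1,059.20; OOP now €1,059.20. Insurer: €3,200 − €1,059.20 = €2,140.80.
Claim 2 (€410): 20% coinsurance on €410 = €82. Patient pays €82; OOP now €1,141.20. Plan pays €410 − €82 = €328.
Claim 3 (€218): deductible already satisfied, so patient's share is 20% × €218 = €43.60. Patient pays €43.60; OOP now €1,184.80. Insurer: €218 − €43.60 = €174.40.
Claim 4 (€1,675): deductible met; 20% of €1,675 = €335. Patient pays €335; OOP now €1,519.80. Plan pays €1,675 − €335 = €1,340.
Claim 5 (€12,088): deductible already satisfied, so patient's share is 20% × €12,088 = €2,417.60. OOP would hit €3,937.40 > €1,600, so the cap limits the patient to €1,600 − €1,519.80 = €80.20. Insurer: €12,088 − €80.20 = €12,007.80.
Insurer total = bills − patient's total = €17,591 − €1,600 = €15,991.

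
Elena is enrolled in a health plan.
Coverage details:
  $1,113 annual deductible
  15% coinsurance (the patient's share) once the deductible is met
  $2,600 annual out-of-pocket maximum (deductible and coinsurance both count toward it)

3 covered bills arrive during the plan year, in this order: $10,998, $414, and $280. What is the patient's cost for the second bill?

$4.25

Claim 1 — $10,998: $1,113 finishes the deductible; $9,885 goes to coinsurance; patient's 15% is $1,482.75. Patient owes $2,595.75 (running OOP $2,595.75).
Claim 2 — $414: 15% coinsurance on $414 = $62.10. That would push OOP to $2,657.85, over the $2,600 cap, so patient pays $2,600 − $2,595.75 = $4.25.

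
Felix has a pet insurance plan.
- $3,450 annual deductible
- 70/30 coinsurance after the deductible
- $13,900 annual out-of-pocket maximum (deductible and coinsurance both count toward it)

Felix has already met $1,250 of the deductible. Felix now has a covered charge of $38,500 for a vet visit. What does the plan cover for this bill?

$25,850

Deductible still to meet: $3,450 − $1,250 = $2,200.
That leaves $38,500 − $2,200 = $36,300 for coinsurance.
30% of $36,300 = $10,890 falls to the owner.
So the owner owes $2,200 + $10,890 = $13,090 before any cap.
Year-to-date out-of-pocket would reach $1,250 + $13,090 = $14,340, above the $13,900 maximum, so the owner pays only $13,900 − $1,250 = $12,650.
The insurer covers the remainder: $38,500 − $12,650 = $25,850.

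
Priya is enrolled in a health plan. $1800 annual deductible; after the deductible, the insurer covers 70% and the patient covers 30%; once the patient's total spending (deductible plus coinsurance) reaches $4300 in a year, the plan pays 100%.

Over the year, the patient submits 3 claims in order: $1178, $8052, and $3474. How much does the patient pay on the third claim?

$271

Claim 1 — $1178: entire amount goes to the deductible. Cost to patient: $1178. OOP to date $1178.
Claim 2 — $8052: $622 finishes the deductible; $7430 goes to coinsurance; patient's 30% is $2229. Cost to patient: $2851. OOP to date $4029.
Claim 3 — $3474: deductible met; 30% of $3474 = $1042.20. OOP would hit $5071.20 > $4300, so the cap limits the patient to $4300 − $4029 = $271.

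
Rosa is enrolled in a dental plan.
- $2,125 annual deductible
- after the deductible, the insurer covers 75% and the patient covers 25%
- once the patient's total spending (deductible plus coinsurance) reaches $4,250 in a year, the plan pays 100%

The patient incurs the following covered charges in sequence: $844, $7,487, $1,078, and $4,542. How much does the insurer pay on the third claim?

#1 ($844): entire amount goes to the deductible. Patient pays $844; OOP now $844. Insurer: $844 − $844 = $0.
#2 ($7,487): $1,281 finishes the deductible; $6,206 goes to coinsurance; patient's 25% is $1,551.50. Cost to patient: $2,832.50. OOP to date $3,676.50. Plan pays $7,487 − $2,832.50 = $4,654.50.
#3 ($1,078): deductible met; 25% of $1,078 = $269.50. Cost to patient: $269.50. OOP to date $3,946. Plan pays $1,078 − $269.50 = $808.50.

$808.50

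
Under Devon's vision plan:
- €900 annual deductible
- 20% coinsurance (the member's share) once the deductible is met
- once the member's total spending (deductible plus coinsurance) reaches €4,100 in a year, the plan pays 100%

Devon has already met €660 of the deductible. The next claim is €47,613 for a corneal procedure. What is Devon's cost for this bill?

€3,440

Remaining deductible: €900 − €660 = €240.
After the €240 deductible portion, €47,613 − €240 = €47,373 is subject to coinsurance.
20% of €47,373 = €9,474.60 falls to the member.
Member responsibility before any cap: €240 + €9,474.60 = €9,714.60.
That would bring total out-of-pocket to €10,374.60, past the €4,100 cap. The member is capped at €4,100 − €660 = €3,440 on this claim.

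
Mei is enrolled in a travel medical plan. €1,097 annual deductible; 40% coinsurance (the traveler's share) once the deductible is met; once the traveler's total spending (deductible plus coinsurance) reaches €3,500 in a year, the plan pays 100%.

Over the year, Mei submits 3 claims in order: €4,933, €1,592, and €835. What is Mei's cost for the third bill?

#1 (€4,933): €1,097 to deductible, leaving €3,836; coinsurance €3,836 × 40% = €1,534.40. Traveler owes €2,631.40 (running OOP €2,631.40).
#2 (€1,592): deductible met; 40% of €1,592 = €636.80. Traveler pays €636.80; OOP now €3,268.20.
#3 (€835): 40% coinsurance on €835 = €334. That would push OOP to €3,602.20, over the €3,500 cap, so traveler pays €3,500 − €3,268.20 = €231.80.

€231.80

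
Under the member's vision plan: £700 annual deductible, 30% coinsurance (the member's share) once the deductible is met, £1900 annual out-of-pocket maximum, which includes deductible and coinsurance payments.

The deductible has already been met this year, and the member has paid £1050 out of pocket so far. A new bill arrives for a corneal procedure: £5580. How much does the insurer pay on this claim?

The deductible is already satisfied, so the full bill goes to coinsurance.
Coinsurance: £5580 × 30% = £1674.
Adding £1674 to the £1050 already spent would give £2724, which exceeds the £1900 cap; the member pays just £1900 − £1050 = £850.
The plan picks up £5580 − £850 = £4730.

£4730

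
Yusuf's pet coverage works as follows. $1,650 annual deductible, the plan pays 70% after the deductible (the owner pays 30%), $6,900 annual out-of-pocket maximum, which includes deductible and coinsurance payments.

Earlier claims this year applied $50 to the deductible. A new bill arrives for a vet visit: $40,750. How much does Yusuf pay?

$6,850

$50 of the $1,650 deductible is already met, leaving $1,600.
After the $1,600 deductible portion, $40,750 − $1,600 = $39,150 is subject to coinsurance.
30% of $39,150 = $11,745 falls to the owner.
That puts the owner's cost at $1,600 + $11,745 = $13,345 before any cap.
Year-to-date out-of-pocket would reach $50 + $13,345 = $13,395, above the $6,900 maximum, so the owner pays only $6,900 − $50 = $6,850.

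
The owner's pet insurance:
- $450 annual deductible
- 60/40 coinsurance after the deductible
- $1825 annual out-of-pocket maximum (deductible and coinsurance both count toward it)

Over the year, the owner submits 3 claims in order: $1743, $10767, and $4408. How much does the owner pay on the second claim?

#1 ($1743): $450 to deductible, leaving $1293; coinsurance $1293 × 40% = $517.20. Owner pays $967.20; OOP now $967.20.
#2 ($10767): deductible already satisfied, so owner's share is 40% × $10767 = $4306.80. Adding that to $967.20 gives $5274, past the $1825 cap; owner pays only $1825 − $967.20 = $857.80.

$857.80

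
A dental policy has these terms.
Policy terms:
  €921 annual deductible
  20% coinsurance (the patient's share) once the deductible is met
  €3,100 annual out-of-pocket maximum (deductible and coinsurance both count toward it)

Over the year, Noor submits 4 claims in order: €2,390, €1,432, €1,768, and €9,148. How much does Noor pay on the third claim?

€353.60

Claim 1 — €2,390: deductible takes €921, €1,469 remains; 20% of €1,469 = €293.80. Patient pays €1,214.80; OOP now €1,214.80.
Claim 2 — €1,432: 20% coinsurance on €1,432 = €286.40. Cost to patient: €286.40. OOP to date €1,501.20.
Claim 3 — €1,768: deductible met; 20% of €1,768 = €353.60. Patient pays €353.60; OOP now €1,854.80.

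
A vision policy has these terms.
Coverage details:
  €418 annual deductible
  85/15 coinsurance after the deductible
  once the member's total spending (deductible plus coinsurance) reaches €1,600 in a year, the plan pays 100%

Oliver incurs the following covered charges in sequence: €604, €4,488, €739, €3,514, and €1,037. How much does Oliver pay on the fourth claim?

#1 (€604): €418 finishes the deductible; €186 goes to coinsurance; member's 15% is €27.90. Cost to member: €445.90. OOP to date €445.90.
#2 (€4,488): 15% coinsurance on €4,488 = €673.20. Cost to member: €673.20. OOP to date €1,119.10.
#3 (€739): 15% coinsurance on €739 = €110.85. Cost to member: €110.85. OOP to date €1,229.95.
#4 (€3,514): deductible already satisfied, so member's share is 15% × €3,514 = €527.10. OOP would hit €1,757.05 > €1,600, so the cap limits the member to €1,600 − €1,229.95 = €370.05.

€370.05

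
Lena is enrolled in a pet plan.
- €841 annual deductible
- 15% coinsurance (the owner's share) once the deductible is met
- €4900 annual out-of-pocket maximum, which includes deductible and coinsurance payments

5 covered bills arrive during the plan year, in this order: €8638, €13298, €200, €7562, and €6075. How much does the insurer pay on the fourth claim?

€6697.25

Claim 1 (€8638): €841 to deductible, leaving €7797; 15% of €7797 = €1169.55. Cost to owner: €2010.55. OOP to date €2010.55. Plan pays €8638 − €2010.55 = €6627.45.
Claim 2 (€13298): deductible met; 15% of €13298 = €1994.70. Owner owes €1994.70 (running OOP €4005.25). Plan pays €13298 − €1994.70 = €11303.30.
Claim 3 (€200): 15% coinsurance on €200 = €30. Owner owes €30 (running OOP €4035.25). Plan pays €200 − €30 = €170.
Claim 4 (€7562): 15% coinsurance on €7562 = €1134.30. OOP would hit €5169.55 > €4900, so the cap limits the owner to €4900 − €4035.25 = €864.75. Insurer: €7562 − €864.75 = €6697.25.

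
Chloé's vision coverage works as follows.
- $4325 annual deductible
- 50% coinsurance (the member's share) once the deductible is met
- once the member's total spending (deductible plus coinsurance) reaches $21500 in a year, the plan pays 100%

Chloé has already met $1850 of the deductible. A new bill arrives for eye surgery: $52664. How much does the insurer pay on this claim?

Remaining deductible: $4325 − $1850 = $2475.
The remaining $50189 (= $52664 − $2475) moves to coinsurance.
Member's 50% share of $50189 is $25094.50.
Member responsibility before any cap: $2475 + $25094.50 = $27569.50.
Year-to-date out-of-pocket would reach $1850 + $27569.50 = $29419.50, above the $21500 maximum, so the member pays only $21500 − $1850 = $19650.
Insurer pays the balance: $52664 − $19650 = $33014.

$33014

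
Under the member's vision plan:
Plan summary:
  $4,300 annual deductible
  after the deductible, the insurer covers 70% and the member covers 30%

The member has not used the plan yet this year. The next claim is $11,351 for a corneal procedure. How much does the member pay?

Nothing has been paid toward the $4,300 deductible, so the first $4,300 of this charge is applied there.
That leaves $11,351 − $4,300 = $7,051 for coinsurance.
Member's 30% share of $7,051 is $2,115.30.
Member responsibility: $4,300 + $2,115.30 = $6,415.30.

$6,415.30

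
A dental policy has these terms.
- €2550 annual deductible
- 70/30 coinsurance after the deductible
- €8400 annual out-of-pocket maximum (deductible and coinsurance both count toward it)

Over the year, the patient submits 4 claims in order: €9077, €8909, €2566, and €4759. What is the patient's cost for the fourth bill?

Bill 1, €9077: €2550 to deductible, leaving €6527; 30% of €6527 = €1958.10. Patient owes €4508.10 (running OOP €4508.10).
Bill 2, €8909: 30% coinsurance on €8909 = €2672.70. Cost to patient: €2672.70. OOP to date €7180.80.
Bill 3, €2566: 30% coinsurance on €2566 = €769.80. Patient pays €769.80; OOP now €7950.60.
Bill 4, €4759: deductible already satisfied, so patient's share is 30% × €4759 = €1427.70. That would push OOP to €9378.30, over the €8400 cap, so patient pays €8400 − €7950.60 = €449.40.

€449.40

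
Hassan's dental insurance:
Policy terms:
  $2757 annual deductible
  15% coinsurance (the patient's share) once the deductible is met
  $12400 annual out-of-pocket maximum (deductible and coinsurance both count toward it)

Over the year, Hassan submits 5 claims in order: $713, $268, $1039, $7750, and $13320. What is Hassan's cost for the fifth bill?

$1998

Claim 1 — $713: all of it applies to the deductible. Patient pays $713; OOP now $713.
Claim 2 — $268: fully absorbed by the deductible. Cost to patient: $268. OOP to date $981.
Claim 3 — $1039: entire amount goes to the deductible. Patient pays $1039; OOP now $2020.
Claim 4 — $7750: deductible takes $737, $7013 remains; patient's 15% is $1051.95. Patient pays $1788.95; OOP now $3808.95.
Claim 5 — $13320: deductible met; 15% of $13320 = $1998. Cost to patient: $1998. OOP to date $5806.95.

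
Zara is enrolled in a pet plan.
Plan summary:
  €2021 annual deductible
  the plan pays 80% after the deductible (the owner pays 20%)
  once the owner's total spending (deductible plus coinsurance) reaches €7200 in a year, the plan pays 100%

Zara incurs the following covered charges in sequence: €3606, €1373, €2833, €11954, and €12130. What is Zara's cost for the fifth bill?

Claim 1 — €3606: deductible takes €2021, €1585 remains; coinsurance €1585 × 20% = €317. Cost to owner: €2338. OOP to date €2338.
Claim 2 — €1373: 20% coinsurance on €1373 = €274.60. Owner pays €274.60; OOP now €2612.60.
Claim 3 — €2833: deductible already satisfied, so owner's share is 20% × €2833 = €566.60. Owner pays €566.60; OOP now €3179.20.
Claim 4 — €11954: deductible met; 20% of €11954 = €2390.80. Cost to owner: €2390.80. OOP to date €5570.
Claim 5 — €12130: deductible already satisfied, so owner's share is 20% × €12130 = €2426. OOP would hit €7996 > €7200, so the cap limits the owner to €7200 − €5570 = €1630.

€1630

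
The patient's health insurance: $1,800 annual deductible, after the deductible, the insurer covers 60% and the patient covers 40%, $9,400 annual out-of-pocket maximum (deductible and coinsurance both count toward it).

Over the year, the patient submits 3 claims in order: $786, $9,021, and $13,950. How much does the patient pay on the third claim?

Bill 1, $786: entire amount goes to the deductible. Patient owes $786 (running OOP $786).
Bill 2, $9,021: deductible takes $1,014, $8,007 remains; 40% of $8,007 = $3,202.80. Patient pays $4,216.80; OOP now $5,002.80.
Bill 3, $13,950: deductible met; 40% of $13,950 = $5,580. Adding that to $5,002.80 gives $10,582.80, past the $9,400 cap; patient pays only $9,400 − $5,002.80 = $4,397.20.

$4,397.20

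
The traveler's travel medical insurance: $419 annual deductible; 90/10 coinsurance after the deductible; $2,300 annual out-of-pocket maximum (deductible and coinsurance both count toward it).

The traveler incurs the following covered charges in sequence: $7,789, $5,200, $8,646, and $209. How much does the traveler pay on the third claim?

$624

Claim 1 — $7,789: $419 to deductible, leaving $7,370; traveler's 10% is $737. Traveler pays $1,156; OOP now $1,156.
Claim 2 — $5,200: deductible met; 10% of $5,200 = $520. Traveler owes $520 (running OOP $1,676).
Claim 3 — $8,646: deductible met; 10% of $8,646 = $864.60. Adding that to $1,676 gives $2,540.60, past the $2,300 cap; traveler pays only $2,300 − $1,676 = $624.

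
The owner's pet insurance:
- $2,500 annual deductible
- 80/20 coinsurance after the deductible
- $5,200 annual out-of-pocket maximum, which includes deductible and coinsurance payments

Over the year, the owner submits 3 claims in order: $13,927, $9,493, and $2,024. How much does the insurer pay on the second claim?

Bill 1, $13,927: deductible takes $2,500, $11,427 remains; coinsurance $11,427 × 20% = $2,285.40. Owner owes $4,785.40 (running OOP $4,785.40). Plan pays $13,927 − $4,785.40 = $9,141.60.
Bill 2, $9,493: deductible met; 20% of $9,493 = $1,898.60. That would push OOP to $6,684, over the $5,200 cap, so owner pays $5,200 − $4,785.40 = $414.60. Insurer: $9,493 − $414.60 = $9,078.40.

$9,078.40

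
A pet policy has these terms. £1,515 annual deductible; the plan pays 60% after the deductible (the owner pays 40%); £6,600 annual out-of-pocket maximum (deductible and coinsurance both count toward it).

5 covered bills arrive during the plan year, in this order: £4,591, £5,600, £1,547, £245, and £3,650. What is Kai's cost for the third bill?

Claim 1 (£4,591): £1,515 to deductible, leaving £3,076; coinsurance £3,076 × 40% = £1,230.40. Owner pays £2,745.40; OOP now £2,745.40.
Claim 2 (£5,600): deductible already satisfied, so owner's share is 40% × £5,600 = £2,240. Owner pays £2,240; OOP now £4,985.40.
Claim 3 (£1,547): 40% coinsurance on £1,547 = £618.80. Owner pays £618.80; OOP now £5,604.20.

£618.80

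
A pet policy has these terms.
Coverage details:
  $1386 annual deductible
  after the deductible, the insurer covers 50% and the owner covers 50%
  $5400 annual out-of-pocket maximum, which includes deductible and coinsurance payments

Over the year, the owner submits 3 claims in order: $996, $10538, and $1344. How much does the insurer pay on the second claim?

$6134

Claim 1 ($996): entire amount goes to the deductible. Owner pays $996; OOP now $996. Plan pays $996 − $996 = $0.
Claim 2 ($10538): $390 to deductible, leaving $10148; 50% of $10148 = $5074. Deductible plus coinsurance: $390 + $5074 = $5464. That would push OOP to $6460, over the $5400 cap, so owner pays $5400 − $996 = $4404. Insurer: $10538 − $4404 = $6134.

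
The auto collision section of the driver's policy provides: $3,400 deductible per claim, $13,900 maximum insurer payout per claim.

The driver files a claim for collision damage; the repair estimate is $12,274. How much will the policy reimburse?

Less the $3,400 deductible: $12,274 − $3,400 = $8,874.
That's under the $13,900 cap, so the insurer reimburses the full $8,874.

$8,874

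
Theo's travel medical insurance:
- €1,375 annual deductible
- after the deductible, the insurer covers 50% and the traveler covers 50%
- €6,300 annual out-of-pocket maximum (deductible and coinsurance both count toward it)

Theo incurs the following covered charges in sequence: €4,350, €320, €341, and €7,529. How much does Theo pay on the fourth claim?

€3,107

#1 (€4,350): €1,375 to deductible, leaving €2,975; 50% of €2,975 = €1,487.50. Traveler pays €2,862.50; OOP now €2,862.50.
#2 (€320): deductible met; 50% of €320 = €160. Traveler pays €160; OOP now €3,022.50.
#3 (€341): deductible met; 50% of €341 = €170.50. Traveler pays €170.50; OOP now €3,193.
#4 (€7,529): 50% coinsurance on €7,529 = €3,764.50. Adding that to €3,193 gives €6,957.50, past the €6,300 cap; traveler pays only €6,300 − €3,193 = €3,107.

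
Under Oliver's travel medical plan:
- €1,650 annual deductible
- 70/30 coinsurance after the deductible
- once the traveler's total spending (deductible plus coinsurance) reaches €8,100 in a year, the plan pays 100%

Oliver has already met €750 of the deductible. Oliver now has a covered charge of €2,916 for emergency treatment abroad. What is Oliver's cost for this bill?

€750 of the €1,650 deductible is already met, leaving €900.
The remaining €2,016 (= €2,916 − €900) moves to coinsurance.
Coinsurance: €2,016 × 30% = €604.80.
So the traveler owes €900 + €604.80 = €1,504.80 before any cap.
Total out-of-pocket so far would be €750 + €1,504.80 = €2,254.80, below the €8,100 cap — no reduction.

€1,504.80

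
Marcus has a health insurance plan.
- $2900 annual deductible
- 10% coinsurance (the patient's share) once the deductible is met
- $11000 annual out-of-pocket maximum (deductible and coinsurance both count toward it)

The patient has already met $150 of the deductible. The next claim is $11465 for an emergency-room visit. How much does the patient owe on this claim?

$150 of the $2900 deductible is already met, leaving $2750.
After the $2750 deductible portion, $11465 − $2750 = $8715 is subject to coinsurance.
Patient's 10% share of $8715 is $871.50.
So the patient owes $2750 + $871.50 = $3621.50 before any cap.
Year-to-date out-of-pocket becomes $150 + $3621.50 = $3771.50, still under the $11000 maximum, so no cap applies.

$3621.50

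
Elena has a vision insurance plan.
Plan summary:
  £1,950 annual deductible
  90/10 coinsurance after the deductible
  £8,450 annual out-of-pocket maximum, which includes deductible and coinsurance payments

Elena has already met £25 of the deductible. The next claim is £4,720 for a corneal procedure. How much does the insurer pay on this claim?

Deductible still to meet: £1,950 − £25 = £1,925.
After the £1,925 deductible portion, £4,720 − £1,925 = £2,795 is subject to coinsurance.
Member's 10% share of £2,795 is £279.50.
So the member owes £1,925 + £279.50 = £2,204.50 before any cap.
Total out-of-pocket so far would be £25 + £2,204.50 = £2,229.50, below the £8,450 cap — no reduction.
Insurer pays the balance: £4,720 − £2,204.50 = £2,515.50.

£2,515.50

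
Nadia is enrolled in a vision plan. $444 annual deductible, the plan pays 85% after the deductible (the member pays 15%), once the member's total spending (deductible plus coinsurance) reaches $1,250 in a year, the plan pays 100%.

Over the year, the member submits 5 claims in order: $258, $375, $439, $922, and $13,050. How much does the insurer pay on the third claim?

Bill 1, $258: fully absorbed by the deductible. Cost to member: $258. OOP to date $258. Plan pays $258 − $258 = $0.
Bill 2, $375: $186 finishes the deductible; $189 goes to coinsurance; coinsurance $189 × 15% = $28.35. Member owes $214.35 (running OOP $472.35). Plan pays $375 − $214.35 = $160.65.
Bill 3, $439: deductible already satisfied, so member's share is 15% × $439 = $65.85. Member owes $65.85 (running OOP $538.20). Plan pays $439 − $65.85 = $373.15.

$373.15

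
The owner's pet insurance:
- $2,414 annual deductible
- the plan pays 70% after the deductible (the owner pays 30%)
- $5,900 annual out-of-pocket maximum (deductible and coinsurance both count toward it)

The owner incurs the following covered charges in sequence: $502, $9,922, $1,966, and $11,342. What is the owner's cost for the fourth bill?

#1 ($502): fully absorbed by the deductible. Owner owes $502 (running OOP $502).
#2 ($9,922): deductible takes $1,912, $8,010 remains; coinsurance $8,010 × 30% = $2,403. Cost to owner: $4,315. OOP to date $4,817.
#3 ($1,966): deductible already satisfied, so owner's share is 30% × $1,966 = $589.80. Owner pays $589.80; OOP now $5,406.80.
#4 ($11,342): deductible already satisfied, so owner's share is 30% × $11,342 = $3,402.60. Adding that to $5,406.80 gives $8,809.40, past the $5,900 cap; owner pays only $5,900 − $5,406.80 = $493.20.

$493.20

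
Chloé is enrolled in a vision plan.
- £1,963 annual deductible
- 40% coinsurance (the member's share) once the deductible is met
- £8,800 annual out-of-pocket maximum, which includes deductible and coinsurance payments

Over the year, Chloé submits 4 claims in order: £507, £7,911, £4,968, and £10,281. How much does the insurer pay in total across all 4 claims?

Claim 1 — £507: fully absorbed by the deductible. Cost to member: £507. OOP to date £507. Plan pays £507 − £507 = £0.
Claim 2 — £7,911: £1,456 finishes the deductible; £6,455 goes to coinsurance; 40% of £6,455 = £2,582. Member owes £4,038 (running OOP £4,545). Insurer: £7,911 − £4,038 = £3,873.
Claim 3 — £4,968: deductible met; 40% of £4,968 = £1,987.20. Cost to member: £1,987.20. OOP to date £6,532.20. Plan pays £4,968 − £1,987.20 = £2,980.80.
Claim 4 — £10,281: 40% coinsurance on £10,281 = £4,112.40. OOP would hit £10,644.60 > £8,800, so the cap limits the member to £8,800 − £6,532.20 = £2,267.80. Plan pays £10,281 − £2,267.80 = £8,013.20.
Insurer total: £0 + £3,873 + £2,980.80 + £8,013.20 = £14,867.

£14,867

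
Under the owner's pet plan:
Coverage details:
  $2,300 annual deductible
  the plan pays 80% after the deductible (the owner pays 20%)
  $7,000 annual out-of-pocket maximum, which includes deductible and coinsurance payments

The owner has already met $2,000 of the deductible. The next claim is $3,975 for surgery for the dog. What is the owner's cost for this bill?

$2,000 of the $2,300 deductible is already met, leaving $300.
That leaves $3,975 − $300 = $3,675 for coinsurance.
20% of $3,675 = $735 falls to the owner.
So the owner owes $300 + $735 = $1,035 before any cap.
Year-to-date out-of-pocket becomes $2,000 + $1,035 = $3,035, still under the $7,000 maximum, so no cap applies.

$1,035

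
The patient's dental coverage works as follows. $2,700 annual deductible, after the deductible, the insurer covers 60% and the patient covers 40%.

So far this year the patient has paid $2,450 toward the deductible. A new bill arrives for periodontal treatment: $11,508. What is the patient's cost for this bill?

Deductible still to meet: $2,700 − $2,450 = $250.
After the $250 deductible portion, $11,508 − $250 = $11,258 is subject to coinsurance.
Coinsurance: $11,258 × 40% = $4,503.20.
So the patient owes $250 + $4,503.20 = $4,753.20.

$4,753.20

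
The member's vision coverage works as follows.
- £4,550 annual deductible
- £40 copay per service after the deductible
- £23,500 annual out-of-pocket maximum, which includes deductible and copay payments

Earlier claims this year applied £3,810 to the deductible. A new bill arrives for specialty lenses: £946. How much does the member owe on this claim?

Deductible still to meet: £4,550 − £3,810 = £740.
That leaves £946 − £740 = £206 for the copay.
Copay on this service: £40.
So the member owes £740 + £40 = £780 before any cap.
Year-to-date out-of-pocket becomes £3,810 + £780 = £4,590, still under the £23,500 maximum, so no cap applies.

£780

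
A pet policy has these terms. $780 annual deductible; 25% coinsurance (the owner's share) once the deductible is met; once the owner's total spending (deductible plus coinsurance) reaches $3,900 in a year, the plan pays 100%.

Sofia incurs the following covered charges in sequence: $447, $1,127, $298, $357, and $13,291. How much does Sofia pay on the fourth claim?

$89.25

Bill 1, $447: fully absorbed by the deductible. Owner owes $447 (running OOP $447).
Bill 2, $1,127: deductible takes $333, $794 remains; owner's 25% is $198.50. Cost to owner: $531.50. OOP to date $978.50.
Bill 3, $298: 25% coinsurance on $298 = $74.50. Owner owes $74.50 (running OOP $1,053).
Bill 4, $357: 25% coinsurance on $357 = $89.25. Cost to owner: $89.25. OOP to date $1,142.25.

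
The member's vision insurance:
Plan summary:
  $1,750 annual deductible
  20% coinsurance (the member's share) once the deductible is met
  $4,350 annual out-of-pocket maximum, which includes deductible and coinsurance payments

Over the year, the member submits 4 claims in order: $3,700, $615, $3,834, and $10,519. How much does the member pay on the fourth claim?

Bill 1, $3,700: deductible takes $1,750, $1,950 remains; member's 20% is $390. Member owes $2,140 (running OOP $2,140).
Bill 2, $615: 20% coinsurance on $615 = $123. Member pays $123; OOP now $2,263.
Bill 3, $3,834: 20% coinsurance on $3,834 = $766.80. Member pays $766.80; OOP now $3,029.80.
Bill 4, $10,519: deductible met; 20% of $10,519 = $2,103.80. Adding that to $3,029.80 gives $5,133.60, past the $4,350 cap; member pays only $4,350 − $3,029.80 = $1,320.20.

$1,320.20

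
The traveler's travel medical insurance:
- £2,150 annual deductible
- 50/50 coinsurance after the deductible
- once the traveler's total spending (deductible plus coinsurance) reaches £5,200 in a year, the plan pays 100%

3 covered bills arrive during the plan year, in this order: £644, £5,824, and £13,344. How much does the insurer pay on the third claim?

£12,453

Bill 1, £644: fully absorbed by the deductible. Traveler owes £644 (running OOP £644). Plan pays £644 − £644 = £0.
Bill 2, £5,824: £1,506 to deductible, leaving £4,318; 50% of £4,318 = £2,159. Traveler pays £3,665; OOP now £4,309. Insurer: £5,824 − £3,665 = £2,159.
Bill 3, £13,344: deductible already satisfied, so traveler's share is 50% × £13,344 = £6,672. OOP would hit £10,981 > £5,200, so the cap limits the traveler to £5,200 − £4,309 = £891. Insurer: £13,344 − £891 = £12,453.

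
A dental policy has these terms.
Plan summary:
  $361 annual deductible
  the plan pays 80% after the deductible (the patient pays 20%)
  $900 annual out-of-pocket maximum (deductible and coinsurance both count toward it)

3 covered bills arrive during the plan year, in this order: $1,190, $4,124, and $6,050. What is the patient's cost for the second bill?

#1 ($1,190): deductible takes $361, $829 remains; coinsurance $829 × 20% = $165.80. Patient owes $526.80 (running OOP $526.80).
#2 ($4,124): deductible already satisfied, so patient's share is 20% × $4,124 = $824.80. That would push OOP to $1,351.60, over the $900 cap, so patient pays $900 − $526.80 = $373.20.

$373.20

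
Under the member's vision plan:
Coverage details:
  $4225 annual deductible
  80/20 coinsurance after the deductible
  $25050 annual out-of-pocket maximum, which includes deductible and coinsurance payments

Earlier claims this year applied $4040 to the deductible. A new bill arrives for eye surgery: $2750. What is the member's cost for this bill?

Deductible still to meet: $4225 − $4040 = $185.
The remaining $2565 (= $2750 − $185) moves to coinsurance.
20% of $2565 = $513 falls to the member.
Member responsibility before any cap: $185 + $513 = $698.
Cumulative spending $4040 + $698 = $4738 stays under the $25050 maximum.

$698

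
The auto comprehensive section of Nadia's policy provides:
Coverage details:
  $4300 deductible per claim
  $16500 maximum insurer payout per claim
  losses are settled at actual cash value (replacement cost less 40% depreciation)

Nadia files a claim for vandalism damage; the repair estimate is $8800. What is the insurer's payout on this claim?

Depreciate 40%: the covered value is $8800 × 0.6 = $5280.
Subtract the deductible: $5280 − $4300 = $980.
That's under the $16500 cap, so the insurer reimburses the full $980.

$980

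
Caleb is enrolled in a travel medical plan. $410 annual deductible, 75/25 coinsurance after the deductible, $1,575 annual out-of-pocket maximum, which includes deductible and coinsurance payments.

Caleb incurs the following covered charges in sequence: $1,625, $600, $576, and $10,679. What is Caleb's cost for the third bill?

Bill 1, $1,625: deductible takes $410, $1,215 remains; coinsurance $1,215 × 25% = $303.75. Traveler pays $713.75; OOP now $713.75.
Bill 2, $600: deductible met; 25% of $600 = $150. Traveler pays $150; OOP now $863.75.
Bill 3, $576: deductible already satisfied, so traveler's share is 25% × $576 = $144. Traveler owes $144 (running OOP $1,007.75).

$144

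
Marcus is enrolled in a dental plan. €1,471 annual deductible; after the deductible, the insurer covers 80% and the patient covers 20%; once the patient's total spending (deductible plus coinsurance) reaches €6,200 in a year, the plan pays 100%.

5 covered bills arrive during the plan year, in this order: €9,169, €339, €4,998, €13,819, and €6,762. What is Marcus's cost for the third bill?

€999.60

Claim 1 — €9,169: €1,471 to deductible, leaving €7,698; 20% of €7,698 = €1,539.60. Patient pays €3,010.60; OOP now €3,010.60.
Claim 2 — €339: deductible met; 20% of €339 = €67.80. Patient pays €67.80; OOP now €3,078.40.
Claim 3 — €4,998: deductible already satisfied, so patient's share is 20% × €4,998 = €999.60. Patient owes €999.60 (running OOP €4,078).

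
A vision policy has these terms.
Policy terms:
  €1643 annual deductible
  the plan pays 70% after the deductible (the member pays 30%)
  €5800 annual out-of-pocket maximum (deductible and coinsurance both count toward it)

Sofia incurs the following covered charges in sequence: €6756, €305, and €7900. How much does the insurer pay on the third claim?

Bill 1, €6756: deductible takes €1643, €5113 remains; 30% of €5113 = €1533.90. Member owes €3176.90 (running OOP €3176.90). Plan pays €6756 − €3176.90 = €3579.10.
Bill 2, €305: deductible met; 30% of €305 = €91.50. Cost to member: €91.50. OOP to date €3268.40. Plan pays €305 − €91.50 = €213.50.
Bill 3, €7900: deductible already satisfied, so member's share is 30% × €7900 = €2370. Cost to member: €2370. OOP to date €5638.40. Insurer: €7900 − €2370 = €5530.

€5530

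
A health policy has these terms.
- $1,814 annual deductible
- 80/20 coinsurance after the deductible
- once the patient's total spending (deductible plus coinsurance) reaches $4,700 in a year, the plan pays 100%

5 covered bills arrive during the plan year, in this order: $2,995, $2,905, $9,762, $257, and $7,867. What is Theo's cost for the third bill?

$1,952.40

#1 ($2,995): $1,814 to deductible, leaving $1,181; 20% of $1,181 = $236.20. Cost to patient: $2,050.20. OOP to date $2,050.20.
#2 ($2,905): deductible met; 20% of $2,905 = $581. Cost to patient: $581. OOP to date $2,631.20.
#3 ($9,762): 20% coinsurance on $9,762 = $1,952.40. Patient pays $1,952.40; OOP now $4,583.60.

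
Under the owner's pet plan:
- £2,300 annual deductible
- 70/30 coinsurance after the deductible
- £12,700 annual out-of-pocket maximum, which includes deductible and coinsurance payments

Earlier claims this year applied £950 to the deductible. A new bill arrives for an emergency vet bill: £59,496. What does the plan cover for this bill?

Deductible still to meet: £2,300 − £950 = £1,350.
The remaining £58,146 (= £59,496 − £1,350) moves to coinsurance.
Owner's 30% share of £58,146 is £17,443.80.
Owner responsibility before any cap: £1,350 + £17,443.80 = £18,793.80.
Year-to-date out-of-pocket would reach £950 + £18,793.80 = £19,743.80, above the £12,700 maximum, so the owner pays only £12,700 − £950 = £11,750.
The insurer covers the remainder: £59,496 − £11,750 = £47,746.

£47,746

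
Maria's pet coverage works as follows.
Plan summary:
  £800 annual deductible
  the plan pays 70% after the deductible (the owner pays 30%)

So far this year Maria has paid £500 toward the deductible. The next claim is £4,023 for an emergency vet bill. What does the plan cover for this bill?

£2,606.10

Deductible still to meet: £800 − £500 = £300.
After the £300 deductible portion, £4,023 − £300 = £3,723 is subject to coinsurance.
Coinsurance: £3,723 × 30% = £1,116.90.
So the owner owes £300 + £1,116.90 = £1,416.90.
Insurer pays the balance: £4,023 − £1,416.90 = £2,606.10.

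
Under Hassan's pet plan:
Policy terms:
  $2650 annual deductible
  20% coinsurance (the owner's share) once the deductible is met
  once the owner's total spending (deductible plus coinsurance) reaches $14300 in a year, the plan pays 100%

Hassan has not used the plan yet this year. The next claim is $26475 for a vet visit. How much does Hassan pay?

$7415

Deductible not yet touched, so the first $2650 of the bill goes to the deductible.
The remaining $23825 (= $26475 − $2650) moves to coinsurance.
Owner's 20% share of $23825 is $4765.
So the owner owes $2650 + $4765 = $7415 before any cap.
Total out-of-pocket so far would be $0 + $7415 = $7415, below the $14300 cap — no reduction.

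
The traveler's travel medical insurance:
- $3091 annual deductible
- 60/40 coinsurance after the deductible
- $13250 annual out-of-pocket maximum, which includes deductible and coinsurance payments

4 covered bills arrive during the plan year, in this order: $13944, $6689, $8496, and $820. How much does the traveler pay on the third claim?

Claim 1 ($13944): $3091 to deductible, leaving $10853; coinsurance $10853 × 40% = $4341.20. Traveler pays $7432.20; OOP now $7432.20.
Claim 2 ($6689): deductible met; 40% of $6689 = $2675.60. Traveler pays $2675.60; OOP now $10107.80.
Claim 3 ($8496): deductible already satisfied, so traveler's share is 40% × $8496 = $3398.40. OOP would hit $13506.20 > $13250, so the cap limits the traveler to $13250 − $10107.80 = $3142.20.

$3142.20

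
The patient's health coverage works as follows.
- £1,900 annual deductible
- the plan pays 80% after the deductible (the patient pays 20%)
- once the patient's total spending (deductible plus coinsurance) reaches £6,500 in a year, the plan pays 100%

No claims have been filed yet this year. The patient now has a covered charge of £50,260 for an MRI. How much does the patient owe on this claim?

Deductible not yet touched, so the first £1,900 of the bill goes to the deductible.
After the £1,900 deductible portion, £50,260 − £1,900 = £48,360 is subject to coinsurance.
Coinsurance: £48,360 × 20% = £9,672.
So the patient owes £1,900 + £9,672 = £11,572 before any cap.
Year-to-date out-of-pocket would reach £0 + £11,572 = £11,572, above the £6,500 maximum, so the patient pays only £6,500 − £0 = £6,500.

£6,500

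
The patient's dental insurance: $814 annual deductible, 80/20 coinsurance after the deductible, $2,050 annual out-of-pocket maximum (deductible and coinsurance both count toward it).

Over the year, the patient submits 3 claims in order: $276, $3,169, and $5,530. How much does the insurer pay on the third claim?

$4,820.20

Claim 1 ($276): fully absorbed by the deductible. Patient pays $276; OOP now $276. Insurer: $276 − $276 = $0.
Claim 2 ($3,169): $538 to deductible, leaving $2,631; 20% of $2,631 = $526.20. Patient owes $1,064.20 (running OOP $1,340.20). Plan pays $3,169 − $1,064.20 = $2,104.80.
Claim 3 ($5,530): 20% coinsurance on $5,530 = $1,106. That would push OOP to $2,446.20, over the $2,050 cap, so patient pays $2,050 − $1,340.20 = $709.80. Plan pays $5,530 − $709.80 = $4,820.20.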